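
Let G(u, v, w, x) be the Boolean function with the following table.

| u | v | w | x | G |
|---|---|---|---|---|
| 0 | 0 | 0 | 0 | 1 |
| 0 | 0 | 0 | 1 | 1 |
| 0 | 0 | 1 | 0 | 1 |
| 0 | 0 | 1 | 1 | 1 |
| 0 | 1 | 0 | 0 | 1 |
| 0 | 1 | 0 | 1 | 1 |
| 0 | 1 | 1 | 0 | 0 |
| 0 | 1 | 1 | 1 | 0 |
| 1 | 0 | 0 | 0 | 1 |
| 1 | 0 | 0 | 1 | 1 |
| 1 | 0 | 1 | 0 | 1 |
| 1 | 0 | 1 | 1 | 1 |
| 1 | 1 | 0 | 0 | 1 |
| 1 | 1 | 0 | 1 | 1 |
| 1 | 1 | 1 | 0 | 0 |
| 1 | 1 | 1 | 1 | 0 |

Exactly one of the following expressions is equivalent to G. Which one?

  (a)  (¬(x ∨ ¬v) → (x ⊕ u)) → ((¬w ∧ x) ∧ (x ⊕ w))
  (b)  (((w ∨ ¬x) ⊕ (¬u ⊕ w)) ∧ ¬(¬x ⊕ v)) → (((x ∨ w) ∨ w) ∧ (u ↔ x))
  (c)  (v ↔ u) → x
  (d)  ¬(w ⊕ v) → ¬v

(a) disagrees with G on (0,0,0,0) (formula → 0, table → 1); rule it out.
(b) disagrees with G on (0,0,0,1) (formula → 0, table → 1); rule it out.
(c) disagrees with G on (0,0,0,0) (formula → 0, table → 1); rule it out.
Only (d) survives; checking it on all 16 rows confirms it matches G.

d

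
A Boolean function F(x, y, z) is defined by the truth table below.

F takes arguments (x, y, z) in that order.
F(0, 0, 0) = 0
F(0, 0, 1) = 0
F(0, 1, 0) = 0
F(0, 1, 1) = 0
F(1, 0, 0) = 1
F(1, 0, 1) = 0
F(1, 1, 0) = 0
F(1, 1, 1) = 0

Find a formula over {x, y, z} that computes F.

Only row (1,0,0) gives 1. That row's minterm x·¬y·¬z is F directly.

F(x, y, z) = (x · y') · z'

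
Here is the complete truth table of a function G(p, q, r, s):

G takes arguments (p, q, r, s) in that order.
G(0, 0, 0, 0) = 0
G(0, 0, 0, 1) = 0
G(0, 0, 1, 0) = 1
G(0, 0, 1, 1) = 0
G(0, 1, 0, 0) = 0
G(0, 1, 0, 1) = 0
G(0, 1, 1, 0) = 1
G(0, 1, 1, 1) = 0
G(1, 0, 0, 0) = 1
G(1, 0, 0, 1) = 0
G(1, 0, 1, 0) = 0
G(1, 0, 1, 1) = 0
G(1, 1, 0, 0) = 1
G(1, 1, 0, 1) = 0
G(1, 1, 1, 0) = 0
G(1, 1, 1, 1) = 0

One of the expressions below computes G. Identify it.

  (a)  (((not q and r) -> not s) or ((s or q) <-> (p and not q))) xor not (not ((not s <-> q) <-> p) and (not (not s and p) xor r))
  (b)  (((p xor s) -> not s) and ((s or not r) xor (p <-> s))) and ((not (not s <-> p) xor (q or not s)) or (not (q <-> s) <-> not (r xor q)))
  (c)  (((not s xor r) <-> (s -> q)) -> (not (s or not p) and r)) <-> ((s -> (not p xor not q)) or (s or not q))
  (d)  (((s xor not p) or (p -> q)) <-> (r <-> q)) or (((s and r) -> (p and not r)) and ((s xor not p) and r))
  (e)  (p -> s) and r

(a) disagrees with G on (0,0,0,1) (formula → 1, table → 0); rule it out.
(c) disagrees with G on (0,0,1,1) (formula → 1, table → 0); rule it out.
(d) disagrees with G on (0,0,0,0) (formula → 1, table → 0); rule it out.
(e) disagrees with G on (0,0,1,1) (formula → 1, table → 0); rule it out.
Only (b) survives; checking it on all 16 rows confirms it matches G.

b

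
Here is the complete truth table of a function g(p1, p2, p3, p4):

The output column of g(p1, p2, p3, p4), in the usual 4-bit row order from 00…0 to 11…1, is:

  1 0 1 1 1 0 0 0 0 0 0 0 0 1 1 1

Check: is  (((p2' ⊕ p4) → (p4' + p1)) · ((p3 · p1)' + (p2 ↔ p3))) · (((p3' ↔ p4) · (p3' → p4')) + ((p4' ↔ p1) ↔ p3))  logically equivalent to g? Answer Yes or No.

No

Test each input against both g and the formula:
  p1=0, p2=0, p3=0, p4=0: formula gives 1, g = 1 ✓
  p1=0, p2=0, p3=0, p4=1: formula gives 0, g = 0 ✓
  p1=0, p2=0, p3=1, p4=0: formula gives 1, g = 1 ✓
  p1=0, p2=0, p3=1, p4=1: formula gives 1, g = 1 ✓
  …
  p1=0, p2=1, p3=1, p4=0: formula gives 1, but g = 0 ✗
Row (0,1,1,0) is a counterexample, so the formula is not equivalent to g.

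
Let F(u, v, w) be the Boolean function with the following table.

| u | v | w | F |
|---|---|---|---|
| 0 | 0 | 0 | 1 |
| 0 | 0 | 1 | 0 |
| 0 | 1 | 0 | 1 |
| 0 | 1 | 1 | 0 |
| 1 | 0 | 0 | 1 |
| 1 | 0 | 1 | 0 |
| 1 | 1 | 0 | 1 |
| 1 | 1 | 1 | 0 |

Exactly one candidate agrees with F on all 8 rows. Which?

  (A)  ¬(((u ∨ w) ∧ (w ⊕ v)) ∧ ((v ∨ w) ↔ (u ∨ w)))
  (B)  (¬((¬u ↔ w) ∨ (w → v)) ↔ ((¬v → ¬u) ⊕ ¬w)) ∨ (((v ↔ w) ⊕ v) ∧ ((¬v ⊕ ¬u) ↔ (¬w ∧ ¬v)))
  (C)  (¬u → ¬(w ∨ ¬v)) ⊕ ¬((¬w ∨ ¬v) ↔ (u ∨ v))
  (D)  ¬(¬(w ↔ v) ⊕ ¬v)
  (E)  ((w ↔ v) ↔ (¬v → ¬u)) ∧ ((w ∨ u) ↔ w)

B

(A) fails at (0,1,1): the formula yields 1, F is 0.
(C) fails at (0,0,1): the formula yields 1, F is 0.
(D) fails at (0,0,0): the formula yields 0, F is 1.
(E) fails at (0,1,0): the formula yields 0, F is 1.
Only (B) survives; checking it on all 8 rows confirms it matches F.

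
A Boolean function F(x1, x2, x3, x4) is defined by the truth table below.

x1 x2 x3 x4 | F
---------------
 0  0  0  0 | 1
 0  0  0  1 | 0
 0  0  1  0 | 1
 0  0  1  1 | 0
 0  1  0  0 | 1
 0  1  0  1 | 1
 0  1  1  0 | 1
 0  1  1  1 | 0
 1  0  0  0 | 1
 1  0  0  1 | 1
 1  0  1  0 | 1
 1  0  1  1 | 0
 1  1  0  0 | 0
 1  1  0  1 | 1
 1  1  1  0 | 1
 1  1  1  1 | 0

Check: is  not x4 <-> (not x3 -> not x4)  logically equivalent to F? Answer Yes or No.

No

Check the formula against F row by row:
  x1=0, x2=0, x3=0, x4=0: formula gives 1, F = 1 ✓
  x1=0, x2=0, x3=0, x4=1: formula gives 1, but F = 0 ✗
Row (0,0,0,1) is a counterexample, so the formula is not equivalent to F.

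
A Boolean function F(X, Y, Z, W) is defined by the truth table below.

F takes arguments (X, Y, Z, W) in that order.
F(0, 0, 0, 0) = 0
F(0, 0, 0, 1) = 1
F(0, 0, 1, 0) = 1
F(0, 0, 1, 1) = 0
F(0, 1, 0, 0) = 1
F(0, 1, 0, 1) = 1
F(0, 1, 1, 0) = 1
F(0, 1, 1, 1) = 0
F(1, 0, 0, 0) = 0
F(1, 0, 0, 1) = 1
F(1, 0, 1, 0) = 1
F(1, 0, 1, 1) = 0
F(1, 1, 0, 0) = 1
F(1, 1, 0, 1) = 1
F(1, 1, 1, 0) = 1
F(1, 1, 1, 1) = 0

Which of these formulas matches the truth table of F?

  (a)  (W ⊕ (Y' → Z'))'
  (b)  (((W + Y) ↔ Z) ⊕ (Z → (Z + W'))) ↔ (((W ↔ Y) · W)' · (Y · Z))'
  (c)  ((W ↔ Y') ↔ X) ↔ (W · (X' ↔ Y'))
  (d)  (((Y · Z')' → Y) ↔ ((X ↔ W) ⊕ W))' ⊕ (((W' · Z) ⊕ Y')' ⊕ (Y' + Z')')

b

(a): at (0,1,0,0) it gives 0, but F = 1 — eliminated.
(c): at (0,0,0,1) it gives 0, but F = 1 — eliminated.
(d): at (0,0,0,0) it gives 1, but F = 0 — eliminated.
That leaves (b). Evaluating it on every row reproduces the table of F exactly.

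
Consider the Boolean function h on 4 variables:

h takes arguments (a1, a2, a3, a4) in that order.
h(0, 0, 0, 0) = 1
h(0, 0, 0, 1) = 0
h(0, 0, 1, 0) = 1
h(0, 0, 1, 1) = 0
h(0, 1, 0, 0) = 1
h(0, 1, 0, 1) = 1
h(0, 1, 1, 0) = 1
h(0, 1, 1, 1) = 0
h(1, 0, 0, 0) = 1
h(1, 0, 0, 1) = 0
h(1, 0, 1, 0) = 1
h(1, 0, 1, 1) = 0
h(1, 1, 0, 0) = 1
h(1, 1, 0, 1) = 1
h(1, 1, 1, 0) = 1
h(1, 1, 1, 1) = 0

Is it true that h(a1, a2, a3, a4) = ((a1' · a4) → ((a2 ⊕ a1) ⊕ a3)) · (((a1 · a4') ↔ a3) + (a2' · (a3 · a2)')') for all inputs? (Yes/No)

No

Check the formula against h row by row:
  a1=0, a2=0, a3=0, a4=0: formula gives 1, h = 1 ✓
  a1=0, a2=0, a3=0, a4=1: formula gives 0, h = 0 ✓
  a1=0, a2=0, a3=1, a4=0: formula gives 0, but h = 1 ✗
Since they disagree at (0,0,1,0), the expression is not a correct formula for h.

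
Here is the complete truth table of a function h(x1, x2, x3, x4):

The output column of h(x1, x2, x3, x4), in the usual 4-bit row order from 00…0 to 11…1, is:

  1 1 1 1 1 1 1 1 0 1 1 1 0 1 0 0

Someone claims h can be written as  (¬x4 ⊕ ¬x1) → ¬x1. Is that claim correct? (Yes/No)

No

Test each input against both h and the formula:
  x1=0, x2=0, x3=0, x4=0: formula gives 1, h = 1 ✓
  x1=0, x2=0, x3=0, x4=1: formula gives 1, h = 1 ✓
  x1=0, x2=0, x3=1, x4=0: formula gives 1, h = 1 ✓
  x1=0, x2=0, x3=1, x4=1: formula gives 1, h = 1 ✓
  …
  x1=1, x2=0, x3=1, x4=0: formula gives 0, but h = 1 ✗
A single disagreement suffices: at (1,0,1,0) they differ, so the formula does not compute h.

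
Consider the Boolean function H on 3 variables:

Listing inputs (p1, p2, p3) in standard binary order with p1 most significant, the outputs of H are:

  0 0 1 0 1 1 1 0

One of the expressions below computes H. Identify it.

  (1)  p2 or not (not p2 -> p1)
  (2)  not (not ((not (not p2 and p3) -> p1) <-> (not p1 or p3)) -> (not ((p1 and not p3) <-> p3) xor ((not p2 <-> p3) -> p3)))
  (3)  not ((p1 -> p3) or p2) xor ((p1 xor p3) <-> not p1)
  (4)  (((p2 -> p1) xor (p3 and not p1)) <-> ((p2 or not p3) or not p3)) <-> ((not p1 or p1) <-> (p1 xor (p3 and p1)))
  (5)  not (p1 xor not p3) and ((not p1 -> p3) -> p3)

(1): at (0,0,0) it gives 1, but H = 0 — eliminated.
(2): at (0,1,1) it gives 1, but H = 0 — eliminated.
(3): at (0,0,1) it gives 1, but H = 0 — eliminated.
(5): at (0,0,1) it gives 1, but H = 0 — eliminated.
That leaves (4). Evaluating it on every row reproduces the table of H exactly.

4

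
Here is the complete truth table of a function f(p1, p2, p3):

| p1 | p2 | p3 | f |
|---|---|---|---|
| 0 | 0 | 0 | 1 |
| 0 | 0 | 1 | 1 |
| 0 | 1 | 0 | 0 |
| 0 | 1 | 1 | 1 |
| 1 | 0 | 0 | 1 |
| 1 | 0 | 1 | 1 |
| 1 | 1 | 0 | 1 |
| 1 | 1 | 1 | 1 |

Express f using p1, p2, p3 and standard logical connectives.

f(p1, p2, p3) = ~((~p1 & p2) & ~p3)

Only row (0,1,0) gives 0. So f is 1 everywhere except there — the complement of the minterm ¬p1·p2·¬p3.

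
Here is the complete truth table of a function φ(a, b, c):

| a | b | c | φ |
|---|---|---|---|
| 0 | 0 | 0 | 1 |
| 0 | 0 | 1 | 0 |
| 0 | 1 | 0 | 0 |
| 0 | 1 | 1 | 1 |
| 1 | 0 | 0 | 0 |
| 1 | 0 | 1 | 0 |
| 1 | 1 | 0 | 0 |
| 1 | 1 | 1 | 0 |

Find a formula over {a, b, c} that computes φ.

φ(a, b, c) = ((~a & ~b) & ~c) | ((~a & b) & c)

Collect the rows where φ=1 — (0,0,0), (0,1,1) — and write one minterm per row: ¬a·¬b·¬c, ¬a·b·c. Their union (logical OR) reproduces the table exactly.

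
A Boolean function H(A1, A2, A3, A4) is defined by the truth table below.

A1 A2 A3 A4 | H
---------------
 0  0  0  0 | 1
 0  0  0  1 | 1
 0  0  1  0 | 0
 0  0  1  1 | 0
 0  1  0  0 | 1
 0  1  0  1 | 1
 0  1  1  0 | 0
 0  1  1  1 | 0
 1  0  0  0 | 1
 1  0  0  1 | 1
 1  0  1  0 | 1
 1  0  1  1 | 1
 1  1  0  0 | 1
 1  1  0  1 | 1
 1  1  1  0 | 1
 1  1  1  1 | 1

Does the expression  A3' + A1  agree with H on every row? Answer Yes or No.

Check the formula against H row by row:
  A1=0, A2=0, A3=0, A4=0: formula gives 1, H = 1 ✓
  A1=0, A2=0, A3=0, A4=1: formula gives 1, H = 1 ✓
  A1=0, A2=0, A3=1, A4=0: formula gives 0, H = 0 ✓
  A1=0, A2=0, A3=1, A4=1: formula gives 0, H = 0 ✓
  …and likewise for the remaining 12 rows.
No disagreement on any input; they are logically equivalent.

Yes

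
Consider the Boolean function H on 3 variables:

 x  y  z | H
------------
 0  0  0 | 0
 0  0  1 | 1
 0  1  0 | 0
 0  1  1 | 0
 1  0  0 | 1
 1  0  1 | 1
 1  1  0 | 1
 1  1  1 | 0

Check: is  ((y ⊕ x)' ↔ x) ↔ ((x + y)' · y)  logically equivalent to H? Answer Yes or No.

No

Test each input against both H and the formula:
  x=0, y=0, z=0: formula gives 1, but H = 0 ✗
Since they disagree at (0,0,0), the expression is not a correct formula for H.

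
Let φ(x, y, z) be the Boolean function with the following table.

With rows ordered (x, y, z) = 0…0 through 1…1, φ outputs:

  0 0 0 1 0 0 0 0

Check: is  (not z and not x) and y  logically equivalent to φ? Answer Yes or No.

Evaluate (not z and not x) and y on each row and compare to φ:
  x=0, y=0, z=0: formula gives 0, φ = 0 ✓
  x=0, y=0, z=1: formula gives 0, φ = 0 ✓
  x=0, y=1, z=0: formula gives 1, but φ = 0 ✗
A single disagreement suffices: at (0,1,0) they differ, so the formula does not compute φ.

No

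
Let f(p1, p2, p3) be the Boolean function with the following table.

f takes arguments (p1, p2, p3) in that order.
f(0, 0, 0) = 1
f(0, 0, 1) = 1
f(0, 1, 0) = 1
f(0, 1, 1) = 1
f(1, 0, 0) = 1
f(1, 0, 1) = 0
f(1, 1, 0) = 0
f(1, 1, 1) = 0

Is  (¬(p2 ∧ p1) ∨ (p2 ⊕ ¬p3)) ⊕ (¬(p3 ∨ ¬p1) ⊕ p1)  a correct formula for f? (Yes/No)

Test each input against both f and the formula:
  p1=0, p2=0, p3=0: formula gives 1, f = 1 ✓
  p1=0, p2=0, p3=1: formula gives 1, f = 1 ✓
  p1=0, p2=1, p3=0: formula gives 1, f = 1 ✓
  p1=0, p2=1, p3=1: formula gives 1, f = 1 ✓
  p1=1, p2=0, p3=0: formula gives 1, f = 1 ✓
  … (the remaining 3 rows also agree.)
All 8 rows match — the expression computes f exactly.

Yes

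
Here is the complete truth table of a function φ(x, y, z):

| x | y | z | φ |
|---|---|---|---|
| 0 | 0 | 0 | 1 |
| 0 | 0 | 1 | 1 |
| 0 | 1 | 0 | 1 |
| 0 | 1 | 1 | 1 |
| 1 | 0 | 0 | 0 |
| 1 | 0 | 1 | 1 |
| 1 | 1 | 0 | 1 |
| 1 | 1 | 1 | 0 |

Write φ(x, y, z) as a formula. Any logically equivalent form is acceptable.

φ(x, y, z) = ¬(((x ∧ ¬y) ∧ ¬z) ∨ ((x ∧ y) ∧ z))

The 0-rows are (1,0,0), (1,1,1). Take each as a conjunction (x·¬y·¬z, x·y·z), form their disjunction, and complement — that gives a formula that is 1 everywhere φ is.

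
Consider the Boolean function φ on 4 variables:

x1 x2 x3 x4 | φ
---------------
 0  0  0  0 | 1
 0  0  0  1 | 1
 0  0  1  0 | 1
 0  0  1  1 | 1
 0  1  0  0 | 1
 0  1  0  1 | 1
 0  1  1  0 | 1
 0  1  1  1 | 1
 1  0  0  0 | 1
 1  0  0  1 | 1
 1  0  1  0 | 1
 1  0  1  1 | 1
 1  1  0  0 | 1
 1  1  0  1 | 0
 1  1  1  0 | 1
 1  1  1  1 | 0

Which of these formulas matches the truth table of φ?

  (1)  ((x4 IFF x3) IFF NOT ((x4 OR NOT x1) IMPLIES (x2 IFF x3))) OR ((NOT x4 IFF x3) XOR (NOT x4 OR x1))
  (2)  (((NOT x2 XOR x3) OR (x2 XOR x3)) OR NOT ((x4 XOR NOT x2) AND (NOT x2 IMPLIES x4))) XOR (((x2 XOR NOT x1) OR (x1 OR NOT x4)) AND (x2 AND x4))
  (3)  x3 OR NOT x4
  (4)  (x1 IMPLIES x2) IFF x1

2

(1) disagrees with φ on (0,0,1,0) (formula → 0, table → 1); rule it out.
(3) disagrees with φ on (0,0,0,1) (formula → 0, table → 1); rule it out.
(4) disagrees with φ on (0,0,0,0) (formula → 0, table → 1); rule it out.
(2) is the remaining candidate, and it agrees with φ on all 16 inputs.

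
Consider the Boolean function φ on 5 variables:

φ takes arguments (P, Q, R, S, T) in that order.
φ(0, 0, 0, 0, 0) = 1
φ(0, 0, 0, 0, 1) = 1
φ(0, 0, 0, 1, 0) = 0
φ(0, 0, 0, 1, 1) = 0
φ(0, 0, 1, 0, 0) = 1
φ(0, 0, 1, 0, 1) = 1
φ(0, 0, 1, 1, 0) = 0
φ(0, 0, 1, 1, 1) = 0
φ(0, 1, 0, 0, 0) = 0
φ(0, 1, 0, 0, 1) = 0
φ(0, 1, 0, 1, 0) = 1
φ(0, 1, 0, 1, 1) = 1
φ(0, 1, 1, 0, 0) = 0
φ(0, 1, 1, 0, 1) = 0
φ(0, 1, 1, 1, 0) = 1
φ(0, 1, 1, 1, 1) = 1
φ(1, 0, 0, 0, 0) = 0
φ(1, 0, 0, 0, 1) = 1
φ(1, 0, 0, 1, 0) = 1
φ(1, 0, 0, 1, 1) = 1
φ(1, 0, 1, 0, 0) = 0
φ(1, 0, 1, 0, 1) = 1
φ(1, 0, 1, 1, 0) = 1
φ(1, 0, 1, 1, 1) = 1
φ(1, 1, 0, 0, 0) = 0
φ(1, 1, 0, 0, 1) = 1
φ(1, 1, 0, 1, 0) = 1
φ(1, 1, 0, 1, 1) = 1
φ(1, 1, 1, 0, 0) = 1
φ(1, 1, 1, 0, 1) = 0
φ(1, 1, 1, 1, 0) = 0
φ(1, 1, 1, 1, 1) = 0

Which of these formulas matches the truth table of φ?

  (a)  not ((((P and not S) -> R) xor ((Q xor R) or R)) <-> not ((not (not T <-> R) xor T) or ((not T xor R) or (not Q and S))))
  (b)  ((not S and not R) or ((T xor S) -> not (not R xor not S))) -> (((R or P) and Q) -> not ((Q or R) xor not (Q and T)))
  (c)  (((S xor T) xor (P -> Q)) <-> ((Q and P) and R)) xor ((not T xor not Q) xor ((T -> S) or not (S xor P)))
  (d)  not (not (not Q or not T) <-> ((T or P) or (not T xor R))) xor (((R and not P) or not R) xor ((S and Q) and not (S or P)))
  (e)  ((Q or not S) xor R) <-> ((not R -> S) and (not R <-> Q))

c

(a): at (0,0,0,1,0) it gives 1, but φ = 0 — eliminated.
(b): at (0,0,0,1,0) it gives 1, but φ = 0 — eliminated.
(d): at (0,0,0,0,0) it gives 0, but φ = 1 — eliminated.
(e): at (0,0,0,0,0) it gives 0, but φ = 1 — eliminated.
That leaves (c). Evaluating it on every row reproduces the table of φ exactly.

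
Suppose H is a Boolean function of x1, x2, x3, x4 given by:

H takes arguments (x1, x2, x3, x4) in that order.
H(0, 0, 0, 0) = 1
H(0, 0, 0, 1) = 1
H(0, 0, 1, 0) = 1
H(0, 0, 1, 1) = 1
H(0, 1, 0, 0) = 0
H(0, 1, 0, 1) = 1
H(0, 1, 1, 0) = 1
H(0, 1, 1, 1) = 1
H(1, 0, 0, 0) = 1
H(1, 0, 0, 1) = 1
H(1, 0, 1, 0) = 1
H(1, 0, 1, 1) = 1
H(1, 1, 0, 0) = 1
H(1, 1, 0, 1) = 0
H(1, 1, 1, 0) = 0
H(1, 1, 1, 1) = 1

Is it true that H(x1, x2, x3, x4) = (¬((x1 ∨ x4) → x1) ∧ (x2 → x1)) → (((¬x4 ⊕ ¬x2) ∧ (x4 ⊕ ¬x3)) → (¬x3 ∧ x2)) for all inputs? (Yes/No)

Test each input against both H and the formula:
  x1=0, x2=0, x3=0, x4=0: formula gives 1, H = 1 ✓
  x1=0, x2=0, x3=0, x4=1: formula gives 1, H = 1 ✓
  x1=0, x2=0, x3=1, x4=0: formula gives 1, H = 1 ✓
  x1=0, x2=0, x3=1, x4=1: formula gives 0, but H = 1 ✗
Since they disagree at (0,0,1,1), the expression is not a correct formula for H.

No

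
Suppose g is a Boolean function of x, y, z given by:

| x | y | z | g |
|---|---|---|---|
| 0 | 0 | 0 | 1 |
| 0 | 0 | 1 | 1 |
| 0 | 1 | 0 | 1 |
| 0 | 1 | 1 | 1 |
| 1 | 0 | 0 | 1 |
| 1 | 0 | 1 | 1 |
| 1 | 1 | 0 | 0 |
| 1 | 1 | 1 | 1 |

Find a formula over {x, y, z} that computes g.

g(x, y, z) = NOT ((x AND y) AND NOT z)

g is 0 on exactly one input, (1,1,0), whose minterm is x·y·¬z. So g is the negation of that single conjunction.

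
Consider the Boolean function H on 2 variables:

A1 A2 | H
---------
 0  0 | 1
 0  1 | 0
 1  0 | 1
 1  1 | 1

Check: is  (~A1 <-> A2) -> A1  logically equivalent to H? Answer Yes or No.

Yes

Test each input against both H and the formula:
  A1=0, A2=0: formula gives 1, H = 1 ✓
  A1=0, A2=1: formula gives 0, H = 0 ✓
  A1=1, A2=0: formula gives 1, H = 1 ✓
  A1=1, A2=1: formula gives 1, H = 1 ✓
All 4 rows match — the expression computes H exactly.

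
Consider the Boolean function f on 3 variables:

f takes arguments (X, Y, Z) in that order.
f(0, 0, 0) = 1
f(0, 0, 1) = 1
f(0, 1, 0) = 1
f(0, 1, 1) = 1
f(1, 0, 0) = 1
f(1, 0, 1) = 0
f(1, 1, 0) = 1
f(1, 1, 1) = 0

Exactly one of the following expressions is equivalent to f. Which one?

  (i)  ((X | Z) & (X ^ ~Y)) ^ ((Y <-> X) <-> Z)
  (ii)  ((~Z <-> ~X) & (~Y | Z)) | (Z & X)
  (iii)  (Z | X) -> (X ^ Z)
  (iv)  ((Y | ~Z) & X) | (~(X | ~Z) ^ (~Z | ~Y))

(i) disagrees with f on (0,0,0) (formula → 0, table → 1); rule it out.
(ii) disagrees with f on (0,0,1) (formula → 0, table → 1); rule it out.
(iv) disagrees with f on (0,0,1) (formula → 0, table → 1); rule it out.
(iii) is the remaining candidate, and it agrees with f on all 8 inputs.

iii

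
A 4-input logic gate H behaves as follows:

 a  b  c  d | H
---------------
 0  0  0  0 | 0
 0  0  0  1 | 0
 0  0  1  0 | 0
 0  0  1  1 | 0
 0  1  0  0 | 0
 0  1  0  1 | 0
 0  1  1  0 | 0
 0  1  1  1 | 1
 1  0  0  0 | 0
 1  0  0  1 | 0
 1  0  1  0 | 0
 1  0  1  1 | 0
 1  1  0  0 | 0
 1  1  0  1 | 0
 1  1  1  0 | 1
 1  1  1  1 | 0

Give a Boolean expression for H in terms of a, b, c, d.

The 1-rows are (0,1,1,1), (1,1,1,0). Each contributes one minterm — ¬a·b·c·d; a·b·c·¬d — and their disjunction is a sum-of-products form of H.

H(a, b, c, d) = (((NOT a AND b) AND c) AND d) OR (((a AND b) AND c) AND NOT d)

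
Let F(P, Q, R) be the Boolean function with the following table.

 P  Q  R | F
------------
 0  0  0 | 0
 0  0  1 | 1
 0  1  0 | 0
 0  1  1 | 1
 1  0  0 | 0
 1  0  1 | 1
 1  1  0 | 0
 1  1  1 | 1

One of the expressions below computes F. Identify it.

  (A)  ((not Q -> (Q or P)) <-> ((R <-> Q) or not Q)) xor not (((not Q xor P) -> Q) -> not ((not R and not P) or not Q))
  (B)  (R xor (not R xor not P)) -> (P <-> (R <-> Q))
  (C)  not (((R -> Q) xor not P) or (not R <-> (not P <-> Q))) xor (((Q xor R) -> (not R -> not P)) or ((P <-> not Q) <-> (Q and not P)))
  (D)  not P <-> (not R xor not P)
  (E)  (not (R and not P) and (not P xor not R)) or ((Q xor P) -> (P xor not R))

D

(A) fails at (0,0,1): the formula yields 0, F is 1.
(B) fails at (0,0,0): the formula yields 1, F is 0.
(C) fails at (0,1,0): the formula yields 1, F is 0.
(E) fails at (0,0,0): the formula yields 1, F is 0.
(D) is the remaining candidate, and it agrees with F on all 8 inputs.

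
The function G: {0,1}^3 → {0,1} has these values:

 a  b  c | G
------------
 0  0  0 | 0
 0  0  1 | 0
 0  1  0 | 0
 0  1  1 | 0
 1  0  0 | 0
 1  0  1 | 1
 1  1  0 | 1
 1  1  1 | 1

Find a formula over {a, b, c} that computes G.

G=1 on 3 inputs: (1,0,1), (1,1,0), (1,1,1). Reading each as a conjunction of literals (a·¬b·c, a·b·¬c, a·b·c) and taking the OR gives the canonical DNF.

G(a, b, c) = (((a and not b) and c) or ((a and b) and not c)) or ((a and b) and c)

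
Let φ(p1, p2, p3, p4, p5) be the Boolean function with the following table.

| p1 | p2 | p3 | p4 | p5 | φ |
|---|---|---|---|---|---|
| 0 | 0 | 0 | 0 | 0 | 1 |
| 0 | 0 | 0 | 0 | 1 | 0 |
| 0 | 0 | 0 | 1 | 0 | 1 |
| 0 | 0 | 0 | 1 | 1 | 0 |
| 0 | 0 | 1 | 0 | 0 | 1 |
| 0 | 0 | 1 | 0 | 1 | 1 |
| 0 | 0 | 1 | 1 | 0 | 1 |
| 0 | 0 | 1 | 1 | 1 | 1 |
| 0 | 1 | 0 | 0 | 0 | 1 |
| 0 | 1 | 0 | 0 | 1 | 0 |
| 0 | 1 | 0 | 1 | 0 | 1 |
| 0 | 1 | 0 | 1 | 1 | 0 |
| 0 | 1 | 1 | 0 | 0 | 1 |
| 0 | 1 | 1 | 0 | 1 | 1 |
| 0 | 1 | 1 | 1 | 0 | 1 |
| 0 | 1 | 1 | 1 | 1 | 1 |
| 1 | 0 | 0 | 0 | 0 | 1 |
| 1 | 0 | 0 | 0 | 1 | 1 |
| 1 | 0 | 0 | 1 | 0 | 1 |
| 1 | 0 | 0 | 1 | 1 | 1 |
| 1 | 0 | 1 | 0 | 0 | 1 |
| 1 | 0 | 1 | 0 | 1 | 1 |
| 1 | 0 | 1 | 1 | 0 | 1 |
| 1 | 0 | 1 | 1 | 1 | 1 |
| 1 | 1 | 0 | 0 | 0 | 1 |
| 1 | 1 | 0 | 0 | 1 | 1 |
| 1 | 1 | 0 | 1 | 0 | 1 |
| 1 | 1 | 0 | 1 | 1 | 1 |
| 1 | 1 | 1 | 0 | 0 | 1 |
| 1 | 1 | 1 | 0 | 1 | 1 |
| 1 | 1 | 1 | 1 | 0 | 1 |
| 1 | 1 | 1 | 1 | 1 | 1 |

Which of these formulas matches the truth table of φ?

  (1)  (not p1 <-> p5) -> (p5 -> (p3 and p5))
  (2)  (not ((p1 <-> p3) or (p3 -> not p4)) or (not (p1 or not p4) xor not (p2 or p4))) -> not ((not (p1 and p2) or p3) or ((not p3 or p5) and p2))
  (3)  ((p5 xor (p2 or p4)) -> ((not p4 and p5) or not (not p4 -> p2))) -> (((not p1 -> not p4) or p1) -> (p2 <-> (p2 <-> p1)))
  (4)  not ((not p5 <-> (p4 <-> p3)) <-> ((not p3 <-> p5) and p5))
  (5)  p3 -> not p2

(2) fails at (0,0,0,0,0): the formula yields 0, φ is 1.
(3) fails at (0,0,0,0,0): the formula yields 0, φ is 1.
(4) fails at (0,0,0,0,1): the formula yields 1, φ is 0.
(5) fails at (0,0,0,0,1): the formula yields 1, φ is 0.
That leaves (1). Evaluating it on every row reproduces the table of φ exactly.

1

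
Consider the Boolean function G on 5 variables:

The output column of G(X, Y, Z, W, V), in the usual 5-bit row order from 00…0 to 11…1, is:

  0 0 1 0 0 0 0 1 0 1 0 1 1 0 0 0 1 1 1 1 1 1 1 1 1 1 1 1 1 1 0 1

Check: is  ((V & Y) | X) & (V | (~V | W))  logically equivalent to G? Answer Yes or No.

Evaluate ((V & Y) | X) & (V | (~V | W)) on each row and compare to G:
  X=0, Y=0, Z=0, W=0, V=0: formula gives 0, G = 0 ✓
  X=0, Y=0, Z=0, W=0, V=1: formula gives 0, G = 0 ✓
  X=0, Y=0, Z=0, W=1, V=0: formula gives 0, but G = 1 ✗
Since they disagree at (0,0,0,1,0), the expression is not a correct formula for G.

No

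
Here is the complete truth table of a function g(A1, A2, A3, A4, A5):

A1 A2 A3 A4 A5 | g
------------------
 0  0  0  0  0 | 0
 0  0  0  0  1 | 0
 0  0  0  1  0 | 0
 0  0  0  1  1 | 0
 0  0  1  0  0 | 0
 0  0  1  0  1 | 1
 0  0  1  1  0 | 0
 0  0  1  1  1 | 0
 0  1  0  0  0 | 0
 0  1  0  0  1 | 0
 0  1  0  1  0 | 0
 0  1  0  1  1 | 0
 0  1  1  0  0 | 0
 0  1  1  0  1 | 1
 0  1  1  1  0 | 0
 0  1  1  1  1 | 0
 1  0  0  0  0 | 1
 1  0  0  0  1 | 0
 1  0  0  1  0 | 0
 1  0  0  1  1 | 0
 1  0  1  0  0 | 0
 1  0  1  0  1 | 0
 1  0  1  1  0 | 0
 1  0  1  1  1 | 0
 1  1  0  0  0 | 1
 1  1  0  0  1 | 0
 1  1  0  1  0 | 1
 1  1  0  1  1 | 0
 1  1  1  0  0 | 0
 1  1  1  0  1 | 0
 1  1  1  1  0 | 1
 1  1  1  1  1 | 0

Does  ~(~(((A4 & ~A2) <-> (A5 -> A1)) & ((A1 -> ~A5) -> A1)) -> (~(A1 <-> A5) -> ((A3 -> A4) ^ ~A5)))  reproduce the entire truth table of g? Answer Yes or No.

Check the formula against g row by row:
  A1=0, A2=0, A3=0, A4=0, A5=0: formula gives 0, g = 0 ✓
  A1=0, A2=0, A3=0, A4=0, A5=1: formula gives 0, g = 0 ✓
  A1=0, A2=0, A3=0, A4=1, A5=0: formula gives 0, g = 0 ✓
  A1=0, A2=0, A3=0, A4=1, A5=1: formula gives 0, g = 0 ✓
  …and likewise for the remaining 28 rows.
No disagreement on any input; they are logically equivalent.

Yes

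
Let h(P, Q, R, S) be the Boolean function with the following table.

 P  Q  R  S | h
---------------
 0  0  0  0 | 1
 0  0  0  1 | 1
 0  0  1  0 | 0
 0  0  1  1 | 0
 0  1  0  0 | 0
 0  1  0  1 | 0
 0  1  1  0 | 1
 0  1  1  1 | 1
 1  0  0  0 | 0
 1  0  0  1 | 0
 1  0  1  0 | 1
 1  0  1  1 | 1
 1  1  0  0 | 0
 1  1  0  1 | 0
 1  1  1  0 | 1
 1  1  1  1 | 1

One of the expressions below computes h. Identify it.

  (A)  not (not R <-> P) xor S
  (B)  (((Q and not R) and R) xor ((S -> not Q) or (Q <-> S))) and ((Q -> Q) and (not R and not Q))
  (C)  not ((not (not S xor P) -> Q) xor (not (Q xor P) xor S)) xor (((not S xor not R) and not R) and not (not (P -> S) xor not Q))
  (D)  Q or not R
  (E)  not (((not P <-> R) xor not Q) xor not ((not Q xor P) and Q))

E

(A) fails at (0,0,0,1): the formula yields 0, h is 1.
(B) fails at (0,1,1,0): the formula yields 0, h is 1.
(C) fails at (0,0,1,0): the formula yields 1, h is 0.
(D) fails at (0,1,0,0): the formula yields 1, h is 0.
(E) is the remaining candidate, and it agrees with h on all 16 inputs.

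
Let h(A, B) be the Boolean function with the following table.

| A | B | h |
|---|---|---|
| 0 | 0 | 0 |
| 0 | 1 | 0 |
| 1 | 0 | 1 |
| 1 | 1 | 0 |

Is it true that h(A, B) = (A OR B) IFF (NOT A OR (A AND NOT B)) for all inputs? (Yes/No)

Evaluate (A OR B) IFF (NOT A OR (A AND NOT B)) on each row and compare to h:
  A=0, B=0: formula gives 0, h = 0 ✓
  A=0, B=1: formula gives 1, but h = 0 ✗
A single disagreement suffices: at (0,1) they differ, so the formula does not compute h.

No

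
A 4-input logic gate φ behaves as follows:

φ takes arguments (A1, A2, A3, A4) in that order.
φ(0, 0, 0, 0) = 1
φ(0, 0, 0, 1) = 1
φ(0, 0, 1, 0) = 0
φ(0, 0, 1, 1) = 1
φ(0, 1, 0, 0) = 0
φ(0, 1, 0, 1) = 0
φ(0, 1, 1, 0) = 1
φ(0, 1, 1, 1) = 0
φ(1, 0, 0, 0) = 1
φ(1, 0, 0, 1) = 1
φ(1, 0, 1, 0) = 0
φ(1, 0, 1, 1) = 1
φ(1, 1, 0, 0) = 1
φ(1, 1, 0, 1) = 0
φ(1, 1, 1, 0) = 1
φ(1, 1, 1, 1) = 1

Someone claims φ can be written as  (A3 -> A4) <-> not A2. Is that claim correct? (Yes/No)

Evaluate (A3 -> A4) <-> not A2 on each row and compare to φ:
  A1=0, A2=0, A3=0, A4=0: formula gives 1, φ = 1 ✓
  A1=0, A2=0, A3=0, A4=1: formula gives 1, φ = 1 ✓
  A1=0, A2=0, A3=1, A4=0: formula gives 0, φ = 0 ✓
  A1=0, A2=0, A3=1, A4=1: formula gives 1, φ = 1 ✓
  …
  A1=1, A2=1, A3=0, A4=0: formula gives 0, but φ = 1 ✗
A single disagreement suffices: at (1,1,0,0) they differ, so the formula does not compute φ.

No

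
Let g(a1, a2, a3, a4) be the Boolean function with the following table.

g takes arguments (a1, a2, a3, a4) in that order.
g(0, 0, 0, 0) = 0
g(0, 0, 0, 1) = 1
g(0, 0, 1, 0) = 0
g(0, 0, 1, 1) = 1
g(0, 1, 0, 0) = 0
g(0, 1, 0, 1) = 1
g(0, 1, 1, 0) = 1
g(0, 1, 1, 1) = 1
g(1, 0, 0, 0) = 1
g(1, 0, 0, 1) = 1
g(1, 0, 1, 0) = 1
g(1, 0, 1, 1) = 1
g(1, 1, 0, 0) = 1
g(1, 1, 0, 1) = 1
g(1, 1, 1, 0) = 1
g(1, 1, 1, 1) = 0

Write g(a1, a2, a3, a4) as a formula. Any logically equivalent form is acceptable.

There are just 4 zero rows: (0,0,0,0), (0,0,1,0), (0,1,0,0), (1,1,1,1). Their minterms are ¬a1·¬a2·¬a3·¬a4, ¬a1·¬a2·a3·¬a4, ¬a1·a2·¬a3·¬a4, a1·a2·a3·a4; the OR of those covers precisely the 0-outputs, and negating it yields g.

g(a1, a2, a3, a4) = ((((((a1' · a2') · a3') · a4') + (((a1' · a2') · a3) · a4')) + (((a1' · a2) · a3') · a4')) + (((a1 · a2) · a3) · a4))'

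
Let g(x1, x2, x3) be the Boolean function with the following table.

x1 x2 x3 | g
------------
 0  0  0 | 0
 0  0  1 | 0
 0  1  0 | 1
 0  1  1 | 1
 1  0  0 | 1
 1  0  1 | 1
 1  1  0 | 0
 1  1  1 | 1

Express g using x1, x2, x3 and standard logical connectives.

g(x1, x2, x3) = NOT ((((NOT x1 AND NOT x2) AND NOT x3) OR ((NOT x1 AND NOT x2) AND x3)) OR ((x1 AND x2) AND NOT x3))

There are just 3 zero rows: (0,0,0), (0,0,1), (1,1,0). Their minterms are ¬x1·¬x2·¬x3, ¬x1·¬x2·x3, x1·x2·¬x3; the OR of those covers precisely the 0-outputs, and negating it yields g.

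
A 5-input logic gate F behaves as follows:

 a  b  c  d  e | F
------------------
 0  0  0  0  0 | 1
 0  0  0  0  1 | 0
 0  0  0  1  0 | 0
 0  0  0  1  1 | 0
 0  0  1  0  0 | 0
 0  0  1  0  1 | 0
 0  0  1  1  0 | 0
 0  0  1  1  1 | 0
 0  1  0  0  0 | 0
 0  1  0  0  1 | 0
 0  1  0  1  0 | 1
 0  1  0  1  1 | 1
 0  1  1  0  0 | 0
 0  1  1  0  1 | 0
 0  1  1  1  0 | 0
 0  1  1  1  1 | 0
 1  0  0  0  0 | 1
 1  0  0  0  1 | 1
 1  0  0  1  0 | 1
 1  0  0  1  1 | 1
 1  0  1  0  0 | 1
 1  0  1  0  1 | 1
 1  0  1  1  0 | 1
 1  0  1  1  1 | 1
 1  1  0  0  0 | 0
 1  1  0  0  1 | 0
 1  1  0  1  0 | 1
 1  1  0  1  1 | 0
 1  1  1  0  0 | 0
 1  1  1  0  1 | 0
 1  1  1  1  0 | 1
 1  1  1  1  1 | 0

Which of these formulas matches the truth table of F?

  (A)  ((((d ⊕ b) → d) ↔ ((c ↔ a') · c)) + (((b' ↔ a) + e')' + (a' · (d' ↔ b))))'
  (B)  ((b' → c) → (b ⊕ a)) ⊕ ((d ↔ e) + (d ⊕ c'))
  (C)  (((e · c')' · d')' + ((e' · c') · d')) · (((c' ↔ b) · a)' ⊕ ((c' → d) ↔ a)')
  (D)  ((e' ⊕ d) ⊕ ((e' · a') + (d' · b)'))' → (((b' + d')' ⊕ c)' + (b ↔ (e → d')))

A

(B) fails at (0,0,0,0,0): the formula yields 0, F is 1.
(C) fails at (0,0,0,0,1): the formula yields 1, F is 0.
(D) fails at (0,0,0,0,1): the formula yields 1, F is 0.
Only (A) survives; checking it on all 32 rows confirms it matches F.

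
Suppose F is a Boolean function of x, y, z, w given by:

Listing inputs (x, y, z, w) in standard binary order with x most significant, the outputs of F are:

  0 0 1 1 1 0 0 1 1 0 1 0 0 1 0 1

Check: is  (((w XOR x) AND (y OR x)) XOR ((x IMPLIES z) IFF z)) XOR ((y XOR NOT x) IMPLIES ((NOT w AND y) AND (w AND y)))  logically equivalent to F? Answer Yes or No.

Yes

Test each input against both F and the formula:
  x=0, y=0, z=0, w=0: formula gives 0, F = 0 ✓
  x=0, y=0, z=0, w=1: formula gives 0, F = 0 ✓
  x=0, y=0, z=1, w=0: formula gives 1, F = 1 ✓
  x=0, y=0, z=1, w=1: formula gives 1, F = 1 ✓
  … (the remaining 12 rows also agree.)
All 16 rows match — the expression computes F exactly.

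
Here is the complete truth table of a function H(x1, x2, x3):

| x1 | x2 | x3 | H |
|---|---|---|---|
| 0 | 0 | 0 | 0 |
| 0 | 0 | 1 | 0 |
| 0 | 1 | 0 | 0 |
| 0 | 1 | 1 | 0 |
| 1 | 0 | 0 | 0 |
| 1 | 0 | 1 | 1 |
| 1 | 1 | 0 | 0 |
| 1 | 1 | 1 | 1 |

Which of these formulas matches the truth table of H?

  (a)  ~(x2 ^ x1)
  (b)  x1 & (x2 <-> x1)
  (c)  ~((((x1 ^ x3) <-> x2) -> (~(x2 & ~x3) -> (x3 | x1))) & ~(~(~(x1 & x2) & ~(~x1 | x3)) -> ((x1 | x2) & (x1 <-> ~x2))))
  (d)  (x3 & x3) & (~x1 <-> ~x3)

(a) disagrees with H on (0,0,0) (formula → 1, table → 0); rule it out.
(b) disagrees with H on (1,0,1) (formula → 0, table → 1); rule it out.
(c) disagrees with H on (0,0,0) (formula → 1, table → 0); rule it out.
(d) is the remaining candidate, and it agrees with H on all 8 inputs.

d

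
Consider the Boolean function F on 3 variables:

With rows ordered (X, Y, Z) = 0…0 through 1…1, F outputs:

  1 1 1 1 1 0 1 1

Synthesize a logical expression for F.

F is 0 on exactly one input, (1,0,1), whose minterm is X·¬Y·Z. So F is the negation of that single conjunction.

F(X, Y, Z) = NOT ((X AND NOT Y) AND Z)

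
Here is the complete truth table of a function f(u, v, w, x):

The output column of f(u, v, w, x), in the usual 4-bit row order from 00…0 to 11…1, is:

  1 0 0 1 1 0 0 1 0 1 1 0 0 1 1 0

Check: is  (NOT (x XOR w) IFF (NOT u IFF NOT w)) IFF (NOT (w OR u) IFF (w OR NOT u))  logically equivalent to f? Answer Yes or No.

Check the formula against f row by row:
  u=0, v=0, w=0, x=0: formula gives 1, f = 1 ✓
  u=0, v=0, w=0, x=1: formula gives 0, f = 0 ✓
  u=0, v=0, w=1, x=0: formula gives 0, f = 0 ✓
  u=0, v=0, w=1, x=1: formula gives 1, f = 1 ✓
  …and likewise for the remaining 12 rows.
No disagreement on any input; they are logically equivalent.

Yes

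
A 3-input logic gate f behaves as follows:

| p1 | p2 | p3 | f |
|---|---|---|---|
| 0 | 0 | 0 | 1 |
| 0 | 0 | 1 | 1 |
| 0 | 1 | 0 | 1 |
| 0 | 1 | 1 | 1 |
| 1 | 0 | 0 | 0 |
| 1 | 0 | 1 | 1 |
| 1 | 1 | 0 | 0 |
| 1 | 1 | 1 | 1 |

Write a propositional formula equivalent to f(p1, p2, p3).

f(p1, p2, p3) = (((p1 · p2') · p3') + ((p1 · p2) · p3'))'

The 0-rows are (1,0,0), (1,1,0). Take each as a conjunction (p1·¬p2·¬p3, p1·p2·¬p3), form their disjunction, and complement — that gives a formula that is 1 everywhere f is.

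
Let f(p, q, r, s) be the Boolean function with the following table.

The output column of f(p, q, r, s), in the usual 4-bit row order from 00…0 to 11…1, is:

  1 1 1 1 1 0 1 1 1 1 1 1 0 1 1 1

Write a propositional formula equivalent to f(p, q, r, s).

f is 0 on only 2 rows — (0,1,0,1), (1,1,0,0). Writing each as a minterm (¬p·q·¬r·s, p·q·¬r·¬s) and OR-ing them characterizes exactly where f=0, so f is the negation of that disjunction.

f(p, q, r, s) = ¬((((¬p ∧ q) ∧ ¬r) ∧ s) ∨ (((p ∧ q) ∧ ¬r) ∧ ¬s))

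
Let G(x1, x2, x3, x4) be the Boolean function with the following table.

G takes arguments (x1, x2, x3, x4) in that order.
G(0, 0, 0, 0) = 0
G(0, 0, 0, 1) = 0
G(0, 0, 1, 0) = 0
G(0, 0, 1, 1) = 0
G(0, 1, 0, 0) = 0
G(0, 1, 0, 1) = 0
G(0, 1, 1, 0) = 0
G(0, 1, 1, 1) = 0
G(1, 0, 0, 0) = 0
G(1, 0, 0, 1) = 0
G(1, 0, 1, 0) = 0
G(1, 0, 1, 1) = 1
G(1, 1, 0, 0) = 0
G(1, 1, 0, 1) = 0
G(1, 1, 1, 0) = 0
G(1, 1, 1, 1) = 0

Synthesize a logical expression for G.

G is 1 on exactly one input, (1,0,1,1), whose minterm is x1·¬x2·x3·x4. So G is just that conjunction.

G(x1, x2, x3, x4) = ((x1 & ~x2) & x3) & x4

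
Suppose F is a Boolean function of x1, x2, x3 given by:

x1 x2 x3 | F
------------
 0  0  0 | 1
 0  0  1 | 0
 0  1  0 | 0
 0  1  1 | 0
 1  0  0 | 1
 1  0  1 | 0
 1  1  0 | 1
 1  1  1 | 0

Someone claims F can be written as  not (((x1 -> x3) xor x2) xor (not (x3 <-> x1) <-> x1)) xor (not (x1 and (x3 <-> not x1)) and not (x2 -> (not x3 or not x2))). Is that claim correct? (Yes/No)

Test each input against both F and the formula:
  x1=0, x2=0, x3=0: formula gives 1, F = 1 ✓
  x1=0, x2=0, x3=1: formula gives 0, F = 0 ✓
  x1=0, x2=1, x3=0: formula gives 0, F = 0 ✓
  x1=0, x2=1, x3=1: formula gives 0, F = 0 ✓
  x1=1, x2=0, x3=0: formula gives 0, but F = 1 ✗
A single disagreement suffices: at (1,0,0) they differ, so the formula does not compute F.

No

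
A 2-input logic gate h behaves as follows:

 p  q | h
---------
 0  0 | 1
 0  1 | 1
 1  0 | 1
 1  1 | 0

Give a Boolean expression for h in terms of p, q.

The output is 0 only when every input is 1 — NAND of all inputs.

h(p, q) = NOT (p AND q)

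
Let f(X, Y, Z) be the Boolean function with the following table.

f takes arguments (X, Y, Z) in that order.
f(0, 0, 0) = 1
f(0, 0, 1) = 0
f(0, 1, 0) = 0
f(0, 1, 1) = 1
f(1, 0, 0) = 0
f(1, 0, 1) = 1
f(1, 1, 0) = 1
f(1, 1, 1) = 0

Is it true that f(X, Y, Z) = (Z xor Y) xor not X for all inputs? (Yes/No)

Yes

Test each input against both f and the formula:
  X=0, Y=0, Z=0: formula gives 1, f = 1 ✓
  X=0, Y=0, Z=1: formula gives 0, f = 0 ✓
  X=0, Y=1, Z=0: formula gives 0, f = 0 ✓
  X=0, Y=1, Z=1: formula gives 1, f = 1 ✓
  X=1, Y=0, Z=0: formula gives 0, f = 0 ✓
  …and likewise for the remaining 3 rows.
All 8 rows match — the expression computes f exactly.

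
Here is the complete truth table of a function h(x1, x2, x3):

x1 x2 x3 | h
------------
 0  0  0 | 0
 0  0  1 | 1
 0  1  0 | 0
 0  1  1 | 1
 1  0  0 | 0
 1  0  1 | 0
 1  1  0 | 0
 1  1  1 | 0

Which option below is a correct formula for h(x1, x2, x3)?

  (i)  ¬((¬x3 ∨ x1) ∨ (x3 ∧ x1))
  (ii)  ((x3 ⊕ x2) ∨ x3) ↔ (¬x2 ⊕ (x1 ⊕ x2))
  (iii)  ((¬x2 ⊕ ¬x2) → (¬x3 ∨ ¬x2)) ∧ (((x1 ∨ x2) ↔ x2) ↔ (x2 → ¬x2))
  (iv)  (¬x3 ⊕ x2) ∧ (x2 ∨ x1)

i

(ii) fails at (0,1,0): the formula yields 1, h is 0.
(iii) fails at (0,0,0): the formula yields 1, h is 0.
(iv) fails at (0,0,1): the formula yields 0, h is 1.
That leaves (i). Evaluating it on every row reproduces the table of h exactly.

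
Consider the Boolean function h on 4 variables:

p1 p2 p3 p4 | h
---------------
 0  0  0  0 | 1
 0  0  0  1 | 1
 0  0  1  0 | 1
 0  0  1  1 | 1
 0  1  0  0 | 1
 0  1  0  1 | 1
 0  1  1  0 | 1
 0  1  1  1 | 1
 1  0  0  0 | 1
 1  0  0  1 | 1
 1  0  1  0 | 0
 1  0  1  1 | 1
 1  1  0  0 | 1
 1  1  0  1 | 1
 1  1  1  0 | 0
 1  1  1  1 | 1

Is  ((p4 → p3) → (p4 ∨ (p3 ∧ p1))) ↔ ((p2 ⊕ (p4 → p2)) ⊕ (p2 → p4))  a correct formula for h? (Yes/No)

Yes

Test each input against both h and the formula:
  p1=0, p2=0, p3=0, p4=0: formula gives 1, h = 1 ✓
  p1=0, p2=0, p3=0, p4=1: formula gives 1, h = 1 ✓
  p1=0, p2=0, p3=1, p4=0: formula gives 1, h = 1 ✓
  p1=0, p2=0, p3=1, p4=1: formula gives 1, h = 1 ✓
  …and likewise for the remaining 12 rows.
No disagreement on any input; they are logically equivalent.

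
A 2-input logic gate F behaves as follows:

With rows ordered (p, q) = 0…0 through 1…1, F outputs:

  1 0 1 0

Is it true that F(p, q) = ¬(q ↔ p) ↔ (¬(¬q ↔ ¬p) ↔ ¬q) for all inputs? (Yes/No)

Check the formula against F row by row:
  p=0, q=0: formula gives 1, F = 1 ✓
  p=0, q=1: formula gives 0, F = 0 ✓
  p=1, q=0: formula gives 1, F = 1 ✓
  p=1, q=1: formula gives 0, F = 0 ✓
Every row agrees, so the formula is equivalent.

Yes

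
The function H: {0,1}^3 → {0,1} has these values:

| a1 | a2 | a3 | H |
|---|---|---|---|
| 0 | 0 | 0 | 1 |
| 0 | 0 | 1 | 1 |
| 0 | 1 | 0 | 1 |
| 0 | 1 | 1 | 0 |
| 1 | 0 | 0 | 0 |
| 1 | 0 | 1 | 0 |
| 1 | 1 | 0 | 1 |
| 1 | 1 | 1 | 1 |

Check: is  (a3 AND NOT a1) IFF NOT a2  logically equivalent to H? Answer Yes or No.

No

Test each input against both H and the formula:
  a1=0, a2=0, a3=0: formula gives 0, but H = 1 ✗
A single disagreement suffices: at (0,0,0) they differ, so the formula does not compute H.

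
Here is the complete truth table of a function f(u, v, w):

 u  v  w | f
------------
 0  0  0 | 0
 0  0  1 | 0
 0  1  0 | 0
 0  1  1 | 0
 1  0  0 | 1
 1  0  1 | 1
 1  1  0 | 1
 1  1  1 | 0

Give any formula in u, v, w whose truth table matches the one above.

f(u, v, w) = (((u & ~v) & ~w) | ((u & ~v) & w)) | ((u & v) & ~w)

The 1-rows are (1,0,0), (1,0,1), (1,1,0). Each contributes one minterm — u·¬v·¬w; u·¬v·w; u·v·¬w — and their disjunction is a sum-of-products form of f.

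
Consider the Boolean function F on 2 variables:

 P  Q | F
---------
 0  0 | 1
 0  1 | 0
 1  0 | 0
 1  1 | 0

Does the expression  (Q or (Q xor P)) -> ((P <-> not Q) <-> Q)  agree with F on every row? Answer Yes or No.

No

Evaluate (Q or (Q xor P)) -> ((P <-> not Q) <-> Q) on each row and compare to F:
  P=0, Q=0: formula gives 1, F = 1 ✓
  P=0, Q=1: formula gives 1, but F = 0 ✗
Since they disagree at (0,1), the expression is not a correct formula for F.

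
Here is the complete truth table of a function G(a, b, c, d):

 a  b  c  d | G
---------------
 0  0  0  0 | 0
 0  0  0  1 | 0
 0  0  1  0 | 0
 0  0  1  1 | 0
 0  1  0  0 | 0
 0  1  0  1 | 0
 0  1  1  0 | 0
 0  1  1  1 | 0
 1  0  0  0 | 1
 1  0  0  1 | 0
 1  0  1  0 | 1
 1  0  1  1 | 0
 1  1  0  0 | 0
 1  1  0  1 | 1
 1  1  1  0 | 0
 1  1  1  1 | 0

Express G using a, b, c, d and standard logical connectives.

G(a, b, c, d) = ((((a & ~b) & ~c) & ~d) | (((a & ~b) & c) & ~d)) | (((a & b) & ~c) & d)

Collect the rows where G=1 — (1,0,0,0), (1,0,1,0), (1,1,0,1) — and write one minterm per row: a·¬b·¬c·¬d, a·¬b·c·¬d, a·b·¬c·d. Their union (logical OR) reproduces the table exactly.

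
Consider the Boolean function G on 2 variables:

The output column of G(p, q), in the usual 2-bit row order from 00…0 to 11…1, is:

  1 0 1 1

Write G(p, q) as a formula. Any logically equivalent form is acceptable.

Only row (0,1) gives 0. So G is 1 everywhere except there — the complement of the minterm ¬p·q.

G(p, q) = ~(~p & q)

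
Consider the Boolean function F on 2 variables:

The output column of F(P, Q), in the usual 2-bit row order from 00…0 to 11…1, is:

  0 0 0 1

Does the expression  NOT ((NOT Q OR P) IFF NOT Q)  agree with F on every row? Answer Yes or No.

Yes

Test each input against both F and the formula:
  P=0, Q=0: formula gives 0, F = 0 ✓
  P=0, Q=1: formula gives 0, F = 0 ✓
  P=1, Q=0: formula gives 0, F = 0 ✓
  P=1, Q=1: formula gives 1, F = 1 ✓
Every row agrees, so the formula is equivalent.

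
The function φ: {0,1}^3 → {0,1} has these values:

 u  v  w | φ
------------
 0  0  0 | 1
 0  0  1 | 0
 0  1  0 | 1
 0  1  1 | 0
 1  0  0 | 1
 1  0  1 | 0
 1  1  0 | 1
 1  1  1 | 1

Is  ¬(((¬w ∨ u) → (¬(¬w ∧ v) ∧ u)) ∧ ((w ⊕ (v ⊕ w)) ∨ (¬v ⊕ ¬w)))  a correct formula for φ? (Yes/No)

Evaluate ¬(((¬w ∨ u) → (¬(¬w ∧ v) ∧ u)) ∧ ((w ⊕ (v ⊕ w)) ∨ (¬v ⊕ ¬w))) on each row and compare to φ:
  u=0, v=0, w=0: formula gives 1, φ = 1 ✓
  u=0, v=0, w=1: formula gives 0, φ = 0 ✓
  u=0, v=1, w=0: formula gives 1, φ = 1 ✓
  u=0, v=1, w=1: formula gives 0, φ = 0 ✓
  u=1, v=0, w=0: formula gives 1, φ = 1 ✓
  …
  u=1, v=1, w=1: formula gives 0, but φ = 1 ✗
Row (1,1,1) is a counterexample, so the formula is not equivalent to φ.

No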